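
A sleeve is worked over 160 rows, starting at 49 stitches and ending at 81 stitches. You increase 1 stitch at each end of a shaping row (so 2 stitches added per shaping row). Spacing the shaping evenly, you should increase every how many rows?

Increase every 10th row.

Stitches to add: |81 − 49| = 32.
Shaping rows needed: 32 / 2 = 16.
160 rows / 16 = every 10 rows.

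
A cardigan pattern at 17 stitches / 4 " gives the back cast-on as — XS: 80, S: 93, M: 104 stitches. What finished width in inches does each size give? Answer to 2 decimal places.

XS 18.82 inches; S 21.88 inches; M 24.47 inches.

17/4 = 4.25 sts per in.
XS: 80 / 4.25 = 18.824 → 18.82 in.
S: 93 / 4.25 = 21.882 → 21.88 in.
M: 104 / 4.25 = 24.471 → 24.47 in.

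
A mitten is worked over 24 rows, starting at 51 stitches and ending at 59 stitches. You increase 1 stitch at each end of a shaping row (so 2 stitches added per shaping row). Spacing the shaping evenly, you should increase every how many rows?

Stitches to add: |59 − 51| = 8.
Shaping rows needed: 8 / 2 = 4.
24 rows / 4 = every 6 rows.

Increase every 6th row.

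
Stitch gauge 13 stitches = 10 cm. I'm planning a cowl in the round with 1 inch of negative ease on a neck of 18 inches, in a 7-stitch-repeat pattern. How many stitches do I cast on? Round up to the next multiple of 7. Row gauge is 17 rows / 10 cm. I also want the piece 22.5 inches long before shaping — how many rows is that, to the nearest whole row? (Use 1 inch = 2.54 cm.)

Cast on 63 stitches; work 97 rows.

Finished = 18 − 1 = 17 inches.
17 inches × 2.54 = 43.18 cm.
13/10 = 1.3 sts per cm; 43.18 × 1.3 = 56.13 sts.
Next multiple of 7 → 63.
22.5 inches = 57.15 cm; × 1.7 = 97.16 → 97 rows.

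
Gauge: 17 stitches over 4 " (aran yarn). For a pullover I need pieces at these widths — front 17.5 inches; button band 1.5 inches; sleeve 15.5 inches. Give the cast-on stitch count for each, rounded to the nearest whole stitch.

front 74; button band 6; sleeve 66.

Rate = 17/4 = 4.25 sts per in.
front: 17.5 × 4.25 = 74.38 → 74.
button band: 1.5 × 4.25 = 6.38 → 6.
sleeve: 15.5 × 4.25 = 65.88 → 66.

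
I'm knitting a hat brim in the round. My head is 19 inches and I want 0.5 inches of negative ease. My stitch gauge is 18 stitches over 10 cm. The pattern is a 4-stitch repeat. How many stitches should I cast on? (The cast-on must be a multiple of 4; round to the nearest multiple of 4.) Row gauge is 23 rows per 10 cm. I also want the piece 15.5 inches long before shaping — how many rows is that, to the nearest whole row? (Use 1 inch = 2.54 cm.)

Finished = 19 − 0.5 = 18.5 inches.
18.5 inches × 2.54 = 46.99 cm.
18/10 = 1.8 sts per cm; 46.99 × 1.8 = 84.58 sts.
Nearest multiple of 4 → 84.
15.5 inches = 39.37 cm; × 2.3 = 90.55 → 91 rows.

Cast on 84 stitches; work 91 rows.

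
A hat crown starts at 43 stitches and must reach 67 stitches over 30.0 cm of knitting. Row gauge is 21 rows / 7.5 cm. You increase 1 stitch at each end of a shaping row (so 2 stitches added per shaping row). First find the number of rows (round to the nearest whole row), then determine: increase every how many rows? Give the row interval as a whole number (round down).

Rows = 30.0 × 2.8 = 84.0 → 84 rows.
Stitches to add: 24 → 12 shaping rows (at 2 st each).
84 / 12 = 7.00 → every 7 rows.

Increase every 7th row.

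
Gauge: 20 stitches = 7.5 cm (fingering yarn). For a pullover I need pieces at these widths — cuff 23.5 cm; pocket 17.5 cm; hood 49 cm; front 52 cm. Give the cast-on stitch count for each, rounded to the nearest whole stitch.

cuff 63; pocket 47; hood 131; front 139.

Rate = 20/7.5 = 2.667 sts per cm.
cuff: 23.5 × 2.667 = 62.67 → 63.
pocket: 17.5 × 2.667 = 46.67 → 47.
hood: 49 × 2.667 = 130.67 → 131.
front: 52 × 2.667 = 138.67 → 139.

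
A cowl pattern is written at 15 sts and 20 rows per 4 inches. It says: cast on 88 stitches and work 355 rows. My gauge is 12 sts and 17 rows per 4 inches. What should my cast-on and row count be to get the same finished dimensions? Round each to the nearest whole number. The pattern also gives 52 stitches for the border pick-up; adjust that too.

Cast on 70 stitches; work 302 rows; border pick-up 42 stitches.

Stitches: 88 × 12/15 = 70.40 → 70.
Rows: 355 × 17/20 = 301.75 → 302.
border pick-up: 52 × 12/15 = 41.60 → 42.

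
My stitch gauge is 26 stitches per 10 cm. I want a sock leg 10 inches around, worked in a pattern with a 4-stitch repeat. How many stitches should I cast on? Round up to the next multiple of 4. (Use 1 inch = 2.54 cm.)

10 in = 10 × 2.54 = 25.40 cm.
26 / 10 = 2.6 sts/cm.
25.40 × 2.6 = 66.04 sts.
→ 68.

Cast on 68 stitches.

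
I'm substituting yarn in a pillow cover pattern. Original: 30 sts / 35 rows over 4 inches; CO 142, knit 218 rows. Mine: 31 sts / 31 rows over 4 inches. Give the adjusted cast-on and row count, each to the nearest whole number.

Stitches: 142 × 31/30 = 146.73 → 147.
Rows: 218 × 31/35 = 193.09 → 193.

Cast on 147 stitches; work 193 rows.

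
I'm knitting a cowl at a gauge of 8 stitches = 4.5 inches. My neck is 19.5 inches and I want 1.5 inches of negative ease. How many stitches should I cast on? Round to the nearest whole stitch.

Cast on 32 stitches.

Finished = 19.5 − 1.5 = 18 in.
8 / 4.5 = 1.778 sts per inch.
18.00 × 1.778 = 32.00 sts.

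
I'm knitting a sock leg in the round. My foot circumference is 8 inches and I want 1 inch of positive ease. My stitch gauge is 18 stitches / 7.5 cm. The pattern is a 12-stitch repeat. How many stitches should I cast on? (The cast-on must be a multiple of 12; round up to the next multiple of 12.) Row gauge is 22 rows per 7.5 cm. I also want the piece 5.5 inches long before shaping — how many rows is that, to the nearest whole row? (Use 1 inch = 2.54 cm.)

Finished = 8 + 1 = 9 inches.
9 inches × 2.54 = 22.86 cm.
18/7.5 = 2.4 sts per cm; 22.86 × 2.4 = 54.86 sts.
Next multiple of 12 → 60.
5.5 inches = 13.97 cm; × 2.933 = 40.98 → 41 rows.

Cast on 60 stitches; work 41 rows.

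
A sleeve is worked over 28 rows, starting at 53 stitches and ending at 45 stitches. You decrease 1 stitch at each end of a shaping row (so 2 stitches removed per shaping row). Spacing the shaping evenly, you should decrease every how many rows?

Decrease every 7th row.

Stitches to remove: |45 − 53| = 8.
Shaping rows needed: 8 / 2 = 4.
28 rows / 4 = every 7 rows.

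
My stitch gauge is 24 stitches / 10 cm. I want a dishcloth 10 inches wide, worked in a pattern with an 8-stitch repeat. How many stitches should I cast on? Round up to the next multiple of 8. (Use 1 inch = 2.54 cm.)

10 in = 10 × 2.54 = 25.40 cm.
24 / 10 = 2.4 sts/cm.
25.40 × 2.4 = 60.96 sts.
→ 64.

64 stitches.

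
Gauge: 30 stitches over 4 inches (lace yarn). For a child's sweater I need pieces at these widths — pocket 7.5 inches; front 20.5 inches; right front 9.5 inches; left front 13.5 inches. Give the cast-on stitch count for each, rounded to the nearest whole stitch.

Rate = 30/4 = 7.5 sts per in.
pocket: 7.5 × 7.5 = 56.25 → 56.
front: 20.5 × 7.5 = 153.75 → 154.
right front: 9.5 × 7.5 = 71.25 → 71.
left front: 13.5 × 7.5 = 101.25 → 101.

pocket 56; front 154; right front 71; left front 101.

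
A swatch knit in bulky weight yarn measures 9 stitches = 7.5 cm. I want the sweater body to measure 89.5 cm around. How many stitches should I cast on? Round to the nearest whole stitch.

9 stitches / 7.5 cm = 1.2 stitches per cm.
89.5 × 1.2 = 107.40 stitches.
Round to nearest → 107.

107 stitches.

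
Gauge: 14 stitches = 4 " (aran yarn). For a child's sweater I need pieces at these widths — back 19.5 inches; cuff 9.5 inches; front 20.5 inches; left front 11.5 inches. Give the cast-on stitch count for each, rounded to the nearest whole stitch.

Rate = 14/4 = 3.5 sts per in.
back: 19.5 × 3.5 = 68.25 → 68.
cuff: 9.5 × 3.5 = 33.25 → 33.
front: 20.5 × 3.5 = 71.75 → 72.
left front: 11.5 × 3.5 = 40.25 → 40.

back 68; cuff 33; front 72; left front 40.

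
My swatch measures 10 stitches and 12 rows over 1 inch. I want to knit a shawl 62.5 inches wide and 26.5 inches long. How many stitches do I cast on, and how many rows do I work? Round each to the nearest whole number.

Cast on 625 stitches and work 318 rows.

Stitch gauge = 10/1 = 10 sts/in; 62.5 × 10 = 625.00 → 625 sts.
Row gauge = 12/1 = 12 rows/in; 26.5 × 12 = 318.00 → 318 rows.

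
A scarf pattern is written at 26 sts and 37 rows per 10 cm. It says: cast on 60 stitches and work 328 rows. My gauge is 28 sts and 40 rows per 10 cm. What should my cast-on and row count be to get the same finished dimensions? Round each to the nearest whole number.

Stitches: 60 × 28/26 = 64.62 → 65.
Rows: 328 × 40/37 = 354.59 → 355.

Cast on 65 stitches; work 355 rows.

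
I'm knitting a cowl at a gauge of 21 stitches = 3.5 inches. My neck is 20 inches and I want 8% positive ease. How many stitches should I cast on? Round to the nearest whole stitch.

Cast on 130 stitches.

Finished = 20 × 1.08 = 21.60 in.
21 / 3.5 = 6 sts per inch.
21.60 × 6 = 129.60 sts.
→ 130 sts.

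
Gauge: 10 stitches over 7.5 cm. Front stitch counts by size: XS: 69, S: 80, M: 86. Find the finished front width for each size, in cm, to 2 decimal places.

10/7.5 = 1.333 sts per cm.
XS: 69 / 1.333 = 51.750 → 51.75 cm.
S: 80 / 1.333 = 60.000 → 60.00 cm.
M: 86 / 1.333 = 64.500 → 64.50 cm.

XS 51.75 cm; S 60.00 cm; M 64.50 cm.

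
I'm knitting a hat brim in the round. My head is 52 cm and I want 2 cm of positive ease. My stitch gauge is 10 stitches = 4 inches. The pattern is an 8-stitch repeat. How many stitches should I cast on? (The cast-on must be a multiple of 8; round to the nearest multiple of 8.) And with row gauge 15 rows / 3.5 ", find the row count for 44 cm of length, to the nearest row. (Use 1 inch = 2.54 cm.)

Cast on 56 stitches; work 74 rows.

Finished = 52 + 2 = 54 cm.
54 cm × 1/2.54 = 21.26 inches.
10/4 = 2.5 sts per in; 21.26 × 2.5 = 53.15 sts.
Nearest multiple of 8 → 56.
44 cm = 17.32 inches; × 4.286 = 74.24 → 74 rows.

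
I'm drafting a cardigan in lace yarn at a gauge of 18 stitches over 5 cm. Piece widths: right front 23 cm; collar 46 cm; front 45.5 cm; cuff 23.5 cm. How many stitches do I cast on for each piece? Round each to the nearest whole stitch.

right front 83; collar 166; front 164; cuff 85.

Rate = 18/5 = 3.6 sts per cm.
right front: 23 × 3.6 = 82.80 → 83.
collar: 46 × 3.6 = 165.60 → 166.
front: 45.5 × 3.6 = 163.80 → 164.
cuff: 23.5 × 3.6 = 84.60 → 85.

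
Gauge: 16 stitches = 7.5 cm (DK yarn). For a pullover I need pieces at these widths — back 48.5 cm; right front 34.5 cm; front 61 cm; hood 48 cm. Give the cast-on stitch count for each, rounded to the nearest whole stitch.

Rate = 16/7.5 = 2.133 sts per cm.
back: 48.5 × 2.133 = 103.47 → 103.
right front: 34.5 × 2.133 = 73.60 → 74.
front: 61 × 2.133 = 130.13 → 130.
hood: 48 × 2.133 = 102.40 → 102.

back 103; right front 74; front 130; hood 102.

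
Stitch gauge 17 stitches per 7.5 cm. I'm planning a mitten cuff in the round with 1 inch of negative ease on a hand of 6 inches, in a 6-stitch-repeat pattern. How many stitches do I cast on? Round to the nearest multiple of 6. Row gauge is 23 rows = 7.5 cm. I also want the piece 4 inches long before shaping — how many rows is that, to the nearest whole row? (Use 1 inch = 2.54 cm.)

Cast on 30 stitches; work 31 rows.

Finished = 6 − 1 = 5 inches.
5 inches × 2.54 = 12.70 cm.
17/7.5 = 2.267 sts per cm; 12.70 × 2.267 = 28.79 sts.
Nearest multiple of 6 → 30.
4 inches = 10.16 cm; × 3.067 = 31.16 → 31 rows.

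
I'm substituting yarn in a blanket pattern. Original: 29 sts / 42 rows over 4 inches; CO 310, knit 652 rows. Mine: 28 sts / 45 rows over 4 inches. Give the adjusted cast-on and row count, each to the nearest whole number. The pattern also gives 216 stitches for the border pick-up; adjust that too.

Stitches: 310 × 28/29 = 299.31 → 299.
Rows: 652 × 45/42 = 698.57 → 699.
border pick-up: 216 × 28/29 = 208.55 → 209.

Cast on 299 stitches; work 699 rows; border pick-up 209 stitches.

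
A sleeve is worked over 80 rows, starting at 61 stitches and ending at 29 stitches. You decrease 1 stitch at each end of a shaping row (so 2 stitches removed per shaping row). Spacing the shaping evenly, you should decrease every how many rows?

Stitches to remove: |29 − 61| = 32.
Shaping rows needed: 32 / 2 = 16.
80 rows / 16 = every 5 rows.

Decrease every 5th row.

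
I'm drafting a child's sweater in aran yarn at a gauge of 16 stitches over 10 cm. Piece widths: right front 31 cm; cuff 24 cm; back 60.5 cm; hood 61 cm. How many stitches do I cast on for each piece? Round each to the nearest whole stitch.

Rate = 16/10 = 1.6 sts per cm.
right front: 31 × 1.6 = 49.60 → 50.
cuff: 24 × 1.6 = 38.40 → 38.
back: 60.5 × 1.6 = 96.80 → 97.
hood: 61 × 1.6 = 97.60 → 98.

right front 50; cuff 38; back 97; hood 98.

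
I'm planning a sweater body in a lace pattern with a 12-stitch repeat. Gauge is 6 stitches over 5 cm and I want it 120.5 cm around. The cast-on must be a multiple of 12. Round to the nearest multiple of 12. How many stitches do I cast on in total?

6 / 5 = 1.2 sts per cm.
120.5 × 1.2 = 144.60 sts.
Nearest multiple of 12: 144.

144 stitches.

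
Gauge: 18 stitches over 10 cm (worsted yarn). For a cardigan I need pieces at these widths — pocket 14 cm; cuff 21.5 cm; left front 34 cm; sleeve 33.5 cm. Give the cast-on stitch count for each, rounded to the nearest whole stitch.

Rate = 18/10 = 1.8 sts per cm.
pocket: 14 × 1.8 = 25.20 → 25.
cuff: 21.5 × 1.8 = 38.70 → 39.
left front: 34 × 1.8 = 61.20 → 61.
sleeve: 33.5 × 1.8 = 60.30 → 60.

pocket 25; cuff 39; left front 61; sleeve 60.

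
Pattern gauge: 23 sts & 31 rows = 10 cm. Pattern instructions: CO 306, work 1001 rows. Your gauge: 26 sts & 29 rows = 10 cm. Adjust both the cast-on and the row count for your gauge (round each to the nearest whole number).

Stitches: 306 × 26/23 = 345.91 → 346.
Rows: 1001 × 29/31 = 936.42 → 936.

Cast on 346 stitches; work 936 rows.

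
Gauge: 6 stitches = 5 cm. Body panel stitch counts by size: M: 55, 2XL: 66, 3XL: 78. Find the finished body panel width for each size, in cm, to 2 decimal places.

M 45.83 cm; 2XL 55.00 cm; 3XL 65.00 cm.

6/5 = 1.2 sts per cm.
M: 55 / 1.2 = 45.833 → 45.83 cm.
2XL: 66 / 1.2 = 55.000 → 55.00 cm.
3XL: 78 / 1.2 = 65.000 → 65.00 cm.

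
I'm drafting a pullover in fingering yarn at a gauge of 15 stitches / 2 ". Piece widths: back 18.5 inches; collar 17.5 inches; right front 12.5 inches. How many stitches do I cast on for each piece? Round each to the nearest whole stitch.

back 139; collar 131; right front 94.

Rate = 15/2 = 7.5 sts per in.
back: 18.5 × 7.5 = 138.75 → 139.
collar: 17.5 × 7.5 = 131.25 → 131.
right front: 12.5 × 7.5 = 93.75 → 94.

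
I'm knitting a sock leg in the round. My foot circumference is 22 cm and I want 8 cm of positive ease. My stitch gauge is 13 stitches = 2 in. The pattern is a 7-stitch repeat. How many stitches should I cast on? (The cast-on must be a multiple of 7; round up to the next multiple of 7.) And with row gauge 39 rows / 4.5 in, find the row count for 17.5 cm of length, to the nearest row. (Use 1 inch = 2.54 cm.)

Cast on 77 stitches; work 60 rows.

Finished = 22 + 8 = 30 cm.
30 cm × 1/2.54 = 11.81 inches.
13/2 = 6.5 sts per in; 11.81 × 6.5 = 76.77 sts.
Next multiple of 7 → 77.
17.5 cm = 6.89 inches; × 8.667 = 59.71 → 60 rows.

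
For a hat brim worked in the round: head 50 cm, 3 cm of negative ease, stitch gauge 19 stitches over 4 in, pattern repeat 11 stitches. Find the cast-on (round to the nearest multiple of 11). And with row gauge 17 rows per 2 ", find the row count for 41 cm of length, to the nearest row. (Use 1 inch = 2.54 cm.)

Cast on 88 stitches; work 137 rows.

Finished = 50 − 3 = 47 cm.
47 cm × 1/2.54 = 18.50 inches.
19/4 = 4.75 sts per in; 18.50 × 4.75 = 87.89 sts.
Nearest multiple of 11 → 88.
41 cm = 16.14 inches; × 8.5 = 137.20 → 137 rows.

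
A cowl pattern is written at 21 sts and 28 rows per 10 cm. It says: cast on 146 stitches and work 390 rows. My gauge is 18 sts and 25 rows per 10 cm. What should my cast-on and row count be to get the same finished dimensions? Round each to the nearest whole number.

Stitches: 146 × 18/21 = 125.14 → 125.
Rows: 390 × 25/28 = 348.21 → 348.

Cast on 125 stitches; work 348 rows.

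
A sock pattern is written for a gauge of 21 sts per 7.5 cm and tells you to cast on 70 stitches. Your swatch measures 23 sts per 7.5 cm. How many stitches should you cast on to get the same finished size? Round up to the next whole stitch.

Scale factor = 23 / 21 = 1.095.
70 × 23 / 21 = 76.67 sts.
→ 77 sts.

Cast on 77 stitches.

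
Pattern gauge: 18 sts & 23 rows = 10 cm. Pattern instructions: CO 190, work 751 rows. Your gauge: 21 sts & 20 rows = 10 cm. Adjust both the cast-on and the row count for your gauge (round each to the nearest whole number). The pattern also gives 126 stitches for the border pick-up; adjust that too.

Stitches: 190 × 21/18 = 221.67 → 222.
Rows: 751 × 20/23 = 653.04 → 653.
border pick-up: 126 × 21/18 = 147.00 → 147.

Cast on 222 stitches; work 653 rows; border pick-up 147 stitches.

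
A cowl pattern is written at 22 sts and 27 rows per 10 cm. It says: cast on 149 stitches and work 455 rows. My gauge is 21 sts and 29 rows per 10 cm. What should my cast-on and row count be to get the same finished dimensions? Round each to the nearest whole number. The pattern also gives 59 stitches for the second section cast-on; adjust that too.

Cast on 142 stitches; work 489 rows; second section cast-on 56 stitches.

Stitches: 149 × 21/22 = 142.23 → 142.
Rows: 455 × 29/27 = 488.70 → 489.
second section cast-on: 59 × 21/22 = 56.32 → 56.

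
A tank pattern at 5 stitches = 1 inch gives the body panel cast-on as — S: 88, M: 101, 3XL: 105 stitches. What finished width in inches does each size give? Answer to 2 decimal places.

5/1 = 5 sts per in.
S: 88 / 5 = 17.600 → 17.60 in.
M: 101 / 5 = 20.200 → 20.20 in.
3XL: 105 / 5 = 21.000 → 21.00 in.

S 17.60 inches; M 20.20 inches; 3XL 21.00 inches.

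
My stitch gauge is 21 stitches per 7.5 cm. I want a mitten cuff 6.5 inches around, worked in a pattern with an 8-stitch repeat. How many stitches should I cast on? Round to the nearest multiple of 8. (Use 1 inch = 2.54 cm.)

CO 48 sts.

6.5 in = 6.5 × 2.54 = 16.51 cm.
21 / 7.5 = 2.8 sts/cm.
16.51 × 2.8 = 46.23 sts.
→ 48.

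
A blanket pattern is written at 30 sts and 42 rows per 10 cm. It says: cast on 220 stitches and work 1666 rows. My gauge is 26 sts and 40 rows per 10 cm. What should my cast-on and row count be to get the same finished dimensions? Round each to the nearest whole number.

Cast on 191 stitches; work 1587 rows.

Stitches: 220 × 26/30 = 190.67 → 191.
Rows: 1666 × 40/42 = 1586.67 → 1587.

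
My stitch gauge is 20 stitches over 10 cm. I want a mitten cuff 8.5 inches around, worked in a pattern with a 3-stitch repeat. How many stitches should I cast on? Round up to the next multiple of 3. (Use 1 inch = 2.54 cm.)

Cast on 45 stitches.

8.5 in = 8.5 × 2.54 = 21.59 cm.
20 / 10 = 2 sts/cm.
21.59 × 2 = 43.18 sts.
→ 45.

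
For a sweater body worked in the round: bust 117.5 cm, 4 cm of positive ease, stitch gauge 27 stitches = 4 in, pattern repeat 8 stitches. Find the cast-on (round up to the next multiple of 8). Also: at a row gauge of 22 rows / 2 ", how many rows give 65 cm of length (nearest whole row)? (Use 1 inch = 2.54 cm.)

Finished = 117.5 + 4 = 121.5 cm.
121.5 cm × 1/2.54 = 47.83 inches.
27/4 = 6.75 sts per in; 47.83 × 6.75 = 322.88 sts.
Next multiple of 8 → 328.
65 cm = 25.59 inches; × 11 = 281.50 → 281 rows.

Cast on 328 stitches; work 281 rows.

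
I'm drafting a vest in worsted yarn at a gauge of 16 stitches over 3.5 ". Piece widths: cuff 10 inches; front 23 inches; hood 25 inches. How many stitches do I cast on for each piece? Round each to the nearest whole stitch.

Rate = 16/3.5 = 4.571 sts per in.
cuff: 10 × 4.571 = 45.71 → 46.
front: 23 × 4.571 = 105.14 → 105.
hood: 25 × 4.571 = 114.29 → 114.

cuff 46; front 105; hood 114.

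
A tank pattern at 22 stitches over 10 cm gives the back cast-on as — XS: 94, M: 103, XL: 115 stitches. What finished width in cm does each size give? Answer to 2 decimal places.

22/10 = 2.2 sts per cm.
XS: 94 / 2.2 = 42.727 → 42.73 cm.
M: 103 / 2.2 = 46.818 → 46.82 cm.
XL: 115 / 2.2 = 52.273 → 52.27 cm.

XS 42.73 cm; M 46.82 cm; XL 52.27 cm.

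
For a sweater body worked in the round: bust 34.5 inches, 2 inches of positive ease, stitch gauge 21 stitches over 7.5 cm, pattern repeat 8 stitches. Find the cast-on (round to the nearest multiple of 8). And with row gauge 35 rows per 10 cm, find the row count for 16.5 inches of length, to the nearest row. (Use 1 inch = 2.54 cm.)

Cast on 256 stitches; work 147 rows.

Finished = 34.5 + 2 = 36.5 inches.
36.5 inches × 2.54 = 92.71 cm.
21/7.5 = 2.8 sts per cm; 92.71 × 2.8 = 259.59 sts.
Nearest multiple of 8 → 256.
16.5 inches = 41.91 cm; × 3.5 = 146.69 → 147 rows.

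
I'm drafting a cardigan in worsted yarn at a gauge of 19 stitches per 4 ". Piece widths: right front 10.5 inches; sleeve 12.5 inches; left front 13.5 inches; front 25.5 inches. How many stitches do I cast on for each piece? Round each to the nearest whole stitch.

right front 50; sleeve 59; left front 64; front 121.

Rate = 19/4 = 4.75 sts per in.
right front: 10.5 × 4.75 = 49.88 → 50.
sleeve: 12.5 × 4.75 = 59.38 → 59.
left front: 13.5 × 4.75 = 64.12 → 64.
front: 25.5 × 4.75 = 121.12 → 121.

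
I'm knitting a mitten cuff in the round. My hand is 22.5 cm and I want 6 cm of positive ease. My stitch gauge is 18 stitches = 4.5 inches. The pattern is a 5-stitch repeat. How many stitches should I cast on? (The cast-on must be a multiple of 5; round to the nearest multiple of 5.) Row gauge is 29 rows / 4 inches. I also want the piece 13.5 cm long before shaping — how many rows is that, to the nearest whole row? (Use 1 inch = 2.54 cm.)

Finished = 22.5 + 6 = 28.5 cm.
28.5 cm × 1/2.54 = 11.22 inches.
18/4.5 = 4 sts per in; 11.22 × 4 = 44.88 sts.
Nearest multiple of 5 → 45.
13.5 cm = 5.31 inches; × 7.25 = 38.53 → 39 rows.

Cast on 45 stitches; work 39 rows.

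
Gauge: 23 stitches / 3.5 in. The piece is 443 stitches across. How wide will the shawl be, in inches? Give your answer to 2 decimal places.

23 stitches / 3.5 inch = 6.571 stitches per inch.
443 / 6.571 = 67.413 inches.

67.41 inches.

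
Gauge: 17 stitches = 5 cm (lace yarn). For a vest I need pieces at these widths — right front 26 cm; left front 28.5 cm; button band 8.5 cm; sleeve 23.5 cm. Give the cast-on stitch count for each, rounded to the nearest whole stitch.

Rate = 17/5 = 3.4 sts per cm.
right front: 26 × 3.4 = 88.40 → 88.
left front: 28.5 × 3.4 = 96.90 → 97.
button band: 8.5 × 3.4 = 28.90 → 29.
sleeve: 23.5 × 3.4 = 79.90 → 80.

right front 88; left front 97; button band 29; sleeve 80.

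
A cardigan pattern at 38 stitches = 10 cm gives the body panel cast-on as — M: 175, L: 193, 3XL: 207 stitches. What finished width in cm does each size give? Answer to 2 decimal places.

38/10 = 3.8 sts per cm.
M: 175 / 3.8 = 46.053 → 46.05 cm.
L: 193 / 3.8 = 50.789 → 50.79 cm.
3XL: 207 / 3.8 = 54.474 → 54.47 cm.

M 46.05 cm; L 50.79 cm; 3XL 54.47 cm.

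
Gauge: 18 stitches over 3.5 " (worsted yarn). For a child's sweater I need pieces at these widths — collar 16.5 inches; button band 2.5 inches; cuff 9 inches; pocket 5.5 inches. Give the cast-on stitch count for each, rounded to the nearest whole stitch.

collar 85; button band 13; cuff 46; pocket 28.

Rate = 18/3.5 = 5.143 sts per in.
collar: 16.5 × 5.143 = 84.86 → 85.
button band: 2.5 × 5.143 = 12.86 → 13.
cuff: 9 × 5.143 = 46.29 → 46.
pocket: 5.5 × 5.143 = 28.29 → 28.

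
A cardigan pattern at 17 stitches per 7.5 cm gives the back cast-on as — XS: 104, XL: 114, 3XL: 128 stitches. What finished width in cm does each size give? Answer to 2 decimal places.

XS 45.88 cm; XL 50.29 cm; 3XL 56.47 cm.

17/7.5 = 2.267 sts per cm.
XS: 104 / 2.267 = 45.882 → 45.88 cm.
XL: 114 / 2.267 = 50.294 → 50.29 cm.
3XL: 128 / 2.267 = 56.471 → 56.47 cm.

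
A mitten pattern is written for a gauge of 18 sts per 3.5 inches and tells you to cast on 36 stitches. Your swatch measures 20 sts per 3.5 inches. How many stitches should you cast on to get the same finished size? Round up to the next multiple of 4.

Scale factor = 20 / 18 = 1.111.
36 × 20 / 18 = 40.00 sts.

Cast on 40 stitches.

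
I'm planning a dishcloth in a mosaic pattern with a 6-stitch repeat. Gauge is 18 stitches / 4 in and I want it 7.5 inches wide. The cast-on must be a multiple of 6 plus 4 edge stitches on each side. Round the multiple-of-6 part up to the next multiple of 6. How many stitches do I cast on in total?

18 / 4 = 4.5 sts per inch.
7.5 × 4.5 = 33.75 sts.
Less 8 edge sts → 25.75 for the repeat.
Next multiple of 6: 30.
Add back 8 edge sts → 38.

CO 38 sts.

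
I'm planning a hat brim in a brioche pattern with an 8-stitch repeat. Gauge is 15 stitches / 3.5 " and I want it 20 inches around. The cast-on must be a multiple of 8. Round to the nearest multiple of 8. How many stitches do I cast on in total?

88 stitches.

15 / 3.5 = 4.286 sts per inch.
20 × 4.286 = 85.71 sts.
Nearest multiple of 8: 88.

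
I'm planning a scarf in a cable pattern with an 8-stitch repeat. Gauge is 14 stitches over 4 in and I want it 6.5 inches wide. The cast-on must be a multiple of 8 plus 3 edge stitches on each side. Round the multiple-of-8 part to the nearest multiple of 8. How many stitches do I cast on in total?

Cast on 22 stitches.

14 / 4 = 3.5 sts per inch.
6.5 × 3.5 = 22.75 sts.
Less 6 edge sts → 16.75 for the repeat.
Nearest multiple of 8: 16.
Add back 6 edge sts → 22.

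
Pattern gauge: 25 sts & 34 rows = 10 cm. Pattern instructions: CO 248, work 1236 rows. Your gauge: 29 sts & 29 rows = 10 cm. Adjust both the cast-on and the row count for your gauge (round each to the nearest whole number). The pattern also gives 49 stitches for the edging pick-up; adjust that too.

Cast on 288 stitches; work 1054 rows; edging pick-up 57 stitches.

Stitches: 248 × 29/25 = 287.68 → 288.
Rows: 1236 × 29/34 = 1054.24 → 1054.
edging pick-up: 49 × 29/25 = 56.84 → 57.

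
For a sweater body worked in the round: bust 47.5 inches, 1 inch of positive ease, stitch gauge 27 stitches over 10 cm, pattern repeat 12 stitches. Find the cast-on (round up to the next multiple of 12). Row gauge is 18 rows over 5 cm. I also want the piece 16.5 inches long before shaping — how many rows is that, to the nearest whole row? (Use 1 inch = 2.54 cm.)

Cast on 336 stitches; work 151 rows.

Finished = 47.5 + 1 = 48.5 inches.
48.5 inches × 2.54 = 123.19 cm.
27/10 = 2.7 sts per cm; 123.19 × 2.7 = 332.61 sts.
Next multiple of 12 → 336.
16.5 inches = 41.91 cm; × 3.6 = 150.88 → 151 rows.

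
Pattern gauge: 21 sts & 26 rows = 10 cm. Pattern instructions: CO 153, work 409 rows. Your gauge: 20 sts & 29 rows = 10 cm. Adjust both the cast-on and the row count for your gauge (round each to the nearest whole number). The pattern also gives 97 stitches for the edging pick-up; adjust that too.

Stitches: 153 × 20/21 = 145.71 → 146.
Rows: 409 × 29/26 = 456.19 → 456.
edging pick-up: 97 × 20/21 = 92.38 → 92.

Cast on 146 stitches; work 456 rows; edging pick-up 92 stitches.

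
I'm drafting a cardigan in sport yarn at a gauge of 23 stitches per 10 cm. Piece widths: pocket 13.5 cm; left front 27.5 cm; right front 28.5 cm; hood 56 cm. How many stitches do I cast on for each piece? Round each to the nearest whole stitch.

Rate = 23/10 = 2.3 sts per cm.
pocket: 13.5 × 2.3 = 31.05 → 31.
left front: 27.5 × 2.3 = 63.25 → 63.
right front: 28.5 × 2.3 = 65.55 → 66.
hood: 56 × 2.3 = 128.80 → 129.

pocket 31; left front 63; right front 66; hood 129.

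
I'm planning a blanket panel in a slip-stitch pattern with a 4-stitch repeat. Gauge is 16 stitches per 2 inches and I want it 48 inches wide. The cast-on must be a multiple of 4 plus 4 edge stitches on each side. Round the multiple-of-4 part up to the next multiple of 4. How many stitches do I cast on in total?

CO 384 sts.

16 / 2 = 8 sts per inch.
48 × 8 = 384.00 sts.
Less 8 edge sts → 376.00 for the repeat.
Next multiple of 4: 376.
Add back 8 edge sts → 384.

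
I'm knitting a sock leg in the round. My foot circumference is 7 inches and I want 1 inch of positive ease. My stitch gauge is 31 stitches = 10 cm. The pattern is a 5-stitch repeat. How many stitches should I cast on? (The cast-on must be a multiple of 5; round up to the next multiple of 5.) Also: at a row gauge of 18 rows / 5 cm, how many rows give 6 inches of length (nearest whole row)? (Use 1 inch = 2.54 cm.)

Finished = 7 + 1 = 8 inches.
8 inches × 2.54 = 20.32 cm.
31/10 = 3.1 sts per cm; 20.32 × 3.1 = 62.99 sts.
Next multiple of 5 → 65.
6 inches = 15.24 cm; × 3.6 = 54.86 → 55 rows.

Cast on 65 stitches; work 55 rows.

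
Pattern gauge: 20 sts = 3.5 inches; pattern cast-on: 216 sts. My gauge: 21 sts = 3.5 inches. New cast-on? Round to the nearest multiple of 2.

Scale factor = 21 / 20 = 1.050.
216 × 21 / 20 = 226.80 sts.
→ 226 sts.

226 stitches.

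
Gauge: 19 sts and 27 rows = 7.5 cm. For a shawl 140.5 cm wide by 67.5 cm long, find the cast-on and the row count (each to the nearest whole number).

Stitch gauge = 19/7.5 = 2.533 sts/cm; 140.5 × 2.533 = 355.93 → 356 sts.
Row gauge = 27/7.5 = 3.6 rows/cm; 67.5 × 3.6 = 243.00 → 243 rows.

Cast on 356 stitches and work 243 rows.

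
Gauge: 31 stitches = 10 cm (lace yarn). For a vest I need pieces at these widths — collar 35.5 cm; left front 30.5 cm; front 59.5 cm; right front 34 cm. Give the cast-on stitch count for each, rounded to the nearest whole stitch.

Rate = 31/10 = 3.1 sts per cm.
collar: 35.5 × 3.1 = 110.05 → 110.
left front: 30.5 × 3.1 = 94.55 → 95.
front: 59.5 × 3.1 = 184.45 → 184.
right front: 34 × 3.1 = 105.40 → 105.

collar 110; left front 95; front 184; right front 105.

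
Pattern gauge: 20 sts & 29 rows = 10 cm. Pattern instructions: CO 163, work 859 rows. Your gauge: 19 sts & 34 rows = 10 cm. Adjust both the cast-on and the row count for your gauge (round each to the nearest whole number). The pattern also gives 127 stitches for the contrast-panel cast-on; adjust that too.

Stitches: 163 × 19/20 = 154.85 → 155.
Rows: 859 × 34/29 = 1007.10 → 1007.
contrast-panel cast-on: 127 × 19/20 = 120.65 → 121.

Cast on 155 stitches; work 1007 rows; contrast-panel cast-on 121 stitches.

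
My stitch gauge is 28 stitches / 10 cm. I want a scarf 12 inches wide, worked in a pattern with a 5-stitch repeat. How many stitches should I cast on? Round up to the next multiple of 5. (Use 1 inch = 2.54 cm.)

CO 90 sts.

12 in = 12 × 2.54 = 30.48 cm.
28 / 10 = 2.8 sts/cm.
30.48 × 2.8 = 85.34 sts.
→ 90.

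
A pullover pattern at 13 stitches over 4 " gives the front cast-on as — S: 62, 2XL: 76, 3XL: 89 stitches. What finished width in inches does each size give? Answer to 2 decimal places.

S 19.08 inches; 2XL 23.38 inches; 3XL 27.38 inches.

13/4 = 3.25 sts per in.
S: 62 / 3.25 = 19.077 → 19.08 in.
2XL: 76 / 3.25 = 23.385 → 23.38 in.
3XL: 89 / 3.25 = 27.385 → 27.38 in.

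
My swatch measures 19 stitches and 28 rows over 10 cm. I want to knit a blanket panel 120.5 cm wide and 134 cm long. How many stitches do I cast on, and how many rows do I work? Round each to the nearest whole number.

Stitch gauge = 19/10 = 1.9 sts/cm; 120.5 × 1.9 = 228.95 → 229 sts.
Row gauge = 28/10 = 2.8 rows/cm; 134 × 2.8 = 375.20 → 375 rows.

Cast on 229 stitches and work 375 rows.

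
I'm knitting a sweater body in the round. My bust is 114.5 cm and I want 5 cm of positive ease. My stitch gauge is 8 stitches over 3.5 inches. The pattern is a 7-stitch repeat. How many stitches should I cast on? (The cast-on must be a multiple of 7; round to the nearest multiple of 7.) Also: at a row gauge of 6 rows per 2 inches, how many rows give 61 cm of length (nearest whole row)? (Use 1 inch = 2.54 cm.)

Finished = 114.5 + 5 = 119.5 cm.
119.5 cm × 1/2.54 = 47.05 inches.
8/3.5 = 2.286 sts per in; 47.05 × 2.286 = 107.54 sts.
Nearest multiple of 7 → 105.
61 cm = 24.02 inches; × 3 = 72.05 → 72 rows.

Cast on 105 stitches; work 72 rows.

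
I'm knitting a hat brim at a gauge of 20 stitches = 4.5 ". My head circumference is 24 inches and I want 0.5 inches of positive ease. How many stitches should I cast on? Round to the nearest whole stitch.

Finished = 24 + 0.5 = 24.5 in.
20 / 4.5 = 4.444 sts per inch.
24.50 × 4.444 = 108.89 sts.
→ 109 sts.

109 stitches.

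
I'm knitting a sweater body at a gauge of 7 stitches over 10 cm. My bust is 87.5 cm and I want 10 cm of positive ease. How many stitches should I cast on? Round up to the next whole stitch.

Finished = 87.5 + 10 = 97.5 cm.
7 / 10 = 0.7 sts per cm.
97.50 × 0.7 = 68.25 sts.
→ 69 sts.

69 stitches.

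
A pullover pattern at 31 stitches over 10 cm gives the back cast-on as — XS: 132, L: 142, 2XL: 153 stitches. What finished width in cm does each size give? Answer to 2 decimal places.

31/10 = 3.1 sts per cm.
XS: 132 / 3.1 = 42.581 → 42.58 cm.
L: 142 / 3.1 = 45.806 → 45.81 cm.
2XL: 153 / 3.1 = 49.355 → 49.35 cm.

XS 42.58 cm; L 45.81 cm; 2XL 49.35 cm.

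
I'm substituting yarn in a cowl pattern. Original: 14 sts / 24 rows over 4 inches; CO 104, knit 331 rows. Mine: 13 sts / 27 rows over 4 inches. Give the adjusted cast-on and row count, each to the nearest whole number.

Stitches: 104 × 13/14 = 96.57 → 97.
Rows: 331 × 27/24 = 372.38 → 372.

Cast on 97 stitches; work 372 rows.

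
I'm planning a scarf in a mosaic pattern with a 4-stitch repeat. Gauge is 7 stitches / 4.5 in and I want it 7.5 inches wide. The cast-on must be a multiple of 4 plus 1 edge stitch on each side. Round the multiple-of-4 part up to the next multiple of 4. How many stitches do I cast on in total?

14 stitches.

7 / 4.5 = 1.556 sts per inch.
7.5 × 1.556 = 11.67 sts.
Less 2 edge sts → 9.67 for the repeat.
Next multiple of 4: 12.
Add back 2 edge sts → 14.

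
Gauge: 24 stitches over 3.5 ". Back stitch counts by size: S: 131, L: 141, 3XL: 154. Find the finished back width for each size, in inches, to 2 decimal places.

24/3.5 = 6.857 sts per in.
S: 131 / 6.857 = 19.104 → 19.10 in.
L: 141 / 6.857 = 20.562 → 20.56 in.
3XL: 154 / 6.857 = 22.458 → 22.46 in.

S 19.10 inches; L 20.56 inches; 3XL 22.46 inches.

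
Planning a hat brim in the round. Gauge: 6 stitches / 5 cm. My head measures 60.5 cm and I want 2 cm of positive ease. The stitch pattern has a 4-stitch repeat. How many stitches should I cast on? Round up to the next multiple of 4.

CO 76 sts.

Finished = 60.5 + 2 = 62.5 cm.
6 / 5 = 1.2 sts/cm.
62.5 × 1.2 = 75.00 sts.
Next multiple of 4: 76.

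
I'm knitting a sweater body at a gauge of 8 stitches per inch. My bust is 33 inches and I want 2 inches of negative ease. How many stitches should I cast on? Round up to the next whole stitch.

Finished = 33 − 2 = 31 in.
8 / 1 = 8 sts per inch.
31.00 × 8 = 248.00 sts.

Cast on 248 stitches.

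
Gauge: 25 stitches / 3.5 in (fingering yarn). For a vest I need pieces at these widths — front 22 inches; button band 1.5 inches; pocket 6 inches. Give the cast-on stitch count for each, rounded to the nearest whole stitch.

front 157; button band 11; pocket 43.

Rate = 25/3.5 = 7.143 sts per in.
front: 22 × 7.143 = 157.14 → 157.
button band: 1.5 × 7.143 = 10.71 → 11.
pocket: 6 × 7.143 = 42.86 → 43.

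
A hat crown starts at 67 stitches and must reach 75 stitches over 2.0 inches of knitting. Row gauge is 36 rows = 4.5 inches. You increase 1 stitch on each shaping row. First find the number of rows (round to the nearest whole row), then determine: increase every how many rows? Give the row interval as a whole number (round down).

Increase every 2nd row.

Rows = 2.0 × 8 = 16.0 → 16 rows.
Stitches to add: 8 → 8 shaping rows (at 1 st each).
16 / 8 = 2.00 → every 2 rows.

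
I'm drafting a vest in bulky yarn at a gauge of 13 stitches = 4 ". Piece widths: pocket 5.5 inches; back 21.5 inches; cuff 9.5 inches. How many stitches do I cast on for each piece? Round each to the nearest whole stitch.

pocket 18; back 70; cuff 31.

Rate = 13/4 = 3.25 sts per in.
pocket: 5.5 × 3.25 = 17.88 → 18.
back: 21.5 × 3.25 = 69.88 → 70.
cuff: 9.5 × 3.25 = 30.88 → 31.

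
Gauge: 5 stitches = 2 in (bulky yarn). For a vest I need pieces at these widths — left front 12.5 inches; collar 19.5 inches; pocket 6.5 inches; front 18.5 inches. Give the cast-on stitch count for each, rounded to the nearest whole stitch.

Rate = 5/2 = 2.5 sts per in.
left front: 12.5 × 2.5 = 31.25 → 31.
collar: 19.5 × 2.5 = 48.75 → 49.
pocket: 6.5 × 2.5 = 16.25 → 16.
front: 18.5 × 2.5 = 46.25 → 46.

left front 31; collar 49; pocket 16; front 46.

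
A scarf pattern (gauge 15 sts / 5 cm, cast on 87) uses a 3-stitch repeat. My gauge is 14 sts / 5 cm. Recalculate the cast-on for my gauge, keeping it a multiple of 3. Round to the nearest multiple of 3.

Cast on 81 stitches.

87 × 14 / 15 = 81.20.
Nearest multiple of 3: 81.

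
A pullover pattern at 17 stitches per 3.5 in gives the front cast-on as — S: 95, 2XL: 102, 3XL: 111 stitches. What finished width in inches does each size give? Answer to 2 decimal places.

17/3.5 = 4.857 sts per in.
S: 95 / 4.857 = 19.559 → 19.56 in.
2XL: 102 / 4.857 = 21.000 → 21.00 in.
3XL: 111 / 4.857 = 22.853 → 22.85 in.

S 19.56 inches; 2XL 21.00 inches; 3XL 22.85 inches.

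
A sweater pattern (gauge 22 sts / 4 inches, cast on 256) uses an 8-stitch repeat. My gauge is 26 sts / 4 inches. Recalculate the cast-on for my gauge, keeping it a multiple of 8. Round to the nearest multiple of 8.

256 × 26 / 22 = 302.55.
Nearest multiple of 8: 304.

Cast on 304 stitches.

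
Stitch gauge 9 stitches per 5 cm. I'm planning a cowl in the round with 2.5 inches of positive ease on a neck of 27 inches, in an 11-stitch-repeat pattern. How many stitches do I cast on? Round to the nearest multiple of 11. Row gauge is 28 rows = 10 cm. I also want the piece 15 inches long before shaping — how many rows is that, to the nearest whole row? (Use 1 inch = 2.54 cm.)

Finished = 27 + 2.5 = 29.5 inches.
29.5 inches × 2.54 = 74.93 cm.
9/5 = 1.8 sts per cm; 74.93 × 1.8 = 134.87 sts.
Nearest multiple of 11 → 132.
15 inches = 38.10 cm; × 2.8 = 106.68 → 107 rows.

Cast on 132 stitches; work 107 rows.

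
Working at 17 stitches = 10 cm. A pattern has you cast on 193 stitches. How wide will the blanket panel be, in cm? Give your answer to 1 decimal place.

17 stitches / 10 cm = 1.7 stitches per cm.
193 / 1.7 = 113.53 cm.

113.5 cm.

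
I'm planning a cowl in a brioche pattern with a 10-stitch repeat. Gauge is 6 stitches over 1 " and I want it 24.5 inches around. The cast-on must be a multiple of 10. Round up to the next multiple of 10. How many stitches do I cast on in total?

Cast on 150 stitches.

6 / 1 = 6 sts per inch.
24.5 × 6 = 147.00 sts.
Next multiple of 10: 150.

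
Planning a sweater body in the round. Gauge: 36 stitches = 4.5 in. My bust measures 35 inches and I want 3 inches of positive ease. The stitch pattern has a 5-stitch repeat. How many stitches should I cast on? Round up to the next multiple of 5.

Finished = 35 + 3 = 38 inches.
36 / 4.5 = 8 sts/in.
38 × 8 = 304.00 sts.
Next multiple of 5: 305.

305 stitches.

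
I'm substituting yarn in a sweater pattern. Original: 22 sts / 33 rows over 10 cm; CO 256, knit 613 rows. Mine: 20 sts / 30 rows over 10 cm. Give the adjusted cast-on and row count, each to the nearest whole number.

Cast on 233 stitches; work 557 rows.

Stitches: 256 × 20/22 = 232.73 → 233.
Rows: 613 × 30/33 = 557.27 → 557.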